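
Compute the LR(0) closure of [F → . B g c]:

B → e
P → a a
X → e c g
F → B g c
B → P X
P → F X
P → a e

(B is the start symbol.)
Start with: [F → . B g c]
  [F → . B g c] has the dot before B: add [B → . e], [B → . P X]
  [B → . P X] has the dot before P: add [P → . a a], [P → . F X], [P → . a e]
  [P → . F X] has the dot before F: all F-items already present
No further items can be added.

CLOSURE = { [B → . P X], [B → . e], [F → . B g c], [P → . F X], [P → . a a], [P → . a e] }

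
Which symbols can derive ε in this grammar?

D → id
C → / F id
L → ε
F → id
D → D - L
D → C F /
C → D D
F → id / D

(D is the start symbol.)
{ 'L' }

A non-terminal is nullable if it can derive ε (the empty string): either it has an ε-production, or it has a production whose right-hand side consists entirely of nullable non-terminals.

ε-productions: L → ε
So L is immediately nullable.
No further non-terminal can be added: every production for the remaining non-terminals contains a terminal or a non-nullable non-terminal.
Nullable = { 'L' }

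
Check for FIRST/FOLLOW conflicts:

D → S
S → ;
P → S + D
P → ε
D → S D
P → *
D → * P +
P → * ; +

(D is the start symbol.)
A FIRST/FOLLOW conflict occurs when a non-terminal N has a nullable alternative N → β (β ⇒* ε) and another alternative N → α with FIRST(α) ∩ FOLLOW(N) ≠ ∅: on such a lookahead the parser cannot decide between expanding α and letting N vanish via β.

Nullable non-terminals: P.
FIRST sets used below: FIRST(S) = { ';' }

P: nullable alternative(s) P → ε; FOLLOW(P) = { '+' }
  P → S + D: FIRST \ {ε} = { ';' } — disjoint from FOLLOW(P)
  P → ε: FIRST \ {ε} = { } — this is the only nullable alternative, skip
  P → *: FIRST \ {ε} = { '*' } — disjoint from FOLLOW(P)
  P → * ; +: FIRST \ {ε} = { '*' } — disjoint from FOLLOW(P)

D, S have no nullable alternative, so no FIRST/FOLLOW check is needed there.

No FIRST/FOLLOW conflicts found.

Answer: No FIRST/FOLLOW conflicts.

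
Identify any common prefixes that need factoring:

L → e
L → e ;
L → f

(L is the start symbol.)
Yes, L has productions with common prefix 'e'

Left-factoring is needed when two productions for the same non-terminal
share a common prefix on the right-hand side.

Productions for L:
  L → e
  L → e ;
  L → f

Found common prefix 'e' in productions for L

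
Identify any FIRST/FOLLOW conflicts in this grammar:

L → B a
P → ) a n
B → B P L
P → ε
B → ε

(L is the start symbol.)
Yes. P → ')' a n with FOLLOW(P) on { ')' }; B → B P L with FOLLOW(B) on { ')', 'a' }

A FIRST/FOLLOW conflict occurs when a non-terminal N has a nullable alternative N → β (β ⇒* ε) and another alternative N → α with FIRST(α) ∩ FOLLOW(N) ≠ ∅: on such a lookahead the parser cannot decide between expanding α and letting N vanish via β.

Nullable non-terminals: B, P.
FIRST sets used below: FIRST(B) = { ')', 'a', ε }, FIRST(P) = { ')', ε }, FIRST(L) = { ')', 'a' }

B: nullable alternative(s) B → ε; FOLLOW(B) = { ')', 'a' }
  B → B P L: FIRST \ {ε} = { ')', 'a' } — overlaps FOLLOW(B) on { ')', 'a' }: CONFLICT
  B → ε: FIRST \ {ε} = { } — this is the only nullable alternative, skip

P: nullable alternative(s) P → ε; FOLLOW(P) = { ')', 'a' }
  P → ) a n: FIRST \ {ε} = { ')' } — overlaps FOLLOW(P) on { ')' }: CONFLICT
  P → ε: FIRST \ {ε} = { } — this is the only nullable alternative, skip

L has no nullable alternative, so no FIRST/FOLLOW check is needed there.

So the grammar has 2 FIRST/FOLLOW conflicts (marked CONFLICT above).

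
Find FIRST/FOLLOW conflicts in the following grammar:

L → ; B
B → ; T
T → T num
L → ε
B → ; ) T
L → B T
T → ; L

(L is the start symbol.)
Yes. L → ';' B with FOLLOW(L) on { ';' }; L → B T with FOLLOW(L) on { ';' }

Nullable non-terminals: L.
FIRST sets used below: FIRST(B) = { ';' }

L: nullable alternative(s) L → ε; FOLLOW(L) = { $, ';', 'num' }
  L → ; B: FIRST \ {ε} = { ';' } — overlaps FOLLOW(L) on { ';' }: CONFLICT
  L → ε: FIRST \ {ε} = { } — this is the only nullable alternative, skip
  L → B T: FIRST \ {ε} = { ';' } — overlaps FOLLOW(L) on { ';' }: CONFLICT

B, T have no nullable alternative, so no FIRST/FOLLOW check is needed there.

So the grammar has 2 FIRST/FOLLOW conflicts (marked CONFLICT above).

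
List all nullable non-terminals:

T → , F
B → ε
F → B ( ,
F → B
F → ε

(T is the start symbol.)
A non-terminal is nullable if it can derive ε (the empty string): either it has an ε-production, or it has a production whose right-hand side consists entirely of nullable non-terminals.

ε-productions: B → ε, F → ε
So B, F are immediately nullable.
No further non-terminal can be added: every production for the remaining non-terminals contains a terminal or a non-nullable non-terminal.
Nullable = { 'B', 'F' }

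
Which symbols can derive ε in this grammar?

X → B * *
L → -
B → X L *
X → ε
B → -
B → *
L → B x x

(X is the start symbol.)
A non-terminal is nullable if it can derive ε (the empty string): either it has an ε-production, or it has a production whose right-hand side consists entirely of nullable non-terminals.

ε-productions: X → ε
So X is immediately nullable.
No further non-terminal can be added: every production for the remaining non-terminals contains a terminal or a non-nullable non-terminal.
Nullable = { 'X' }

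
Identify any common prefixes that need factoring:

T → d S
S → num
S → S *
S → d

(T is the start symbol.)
Left-factoring is needed when two productions for the same non-terminal
share a common prefix on the right-hand side.

Productions for S:
  S → num
  S → S *
  S → d

No common prefixes found.

Answer: No, left-factoring is not needed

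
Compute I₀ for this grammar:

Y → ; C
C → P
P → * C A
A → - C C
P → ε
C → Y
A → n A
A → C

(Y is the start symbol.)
First, augment the grammar with Y' → Y
I₀ = CLOSURE({ [Y' → . Y] }):
  [Y' → . Y] has the dot before Y: add [Y → . ; C]
No further items can be added.

I₀ = { [Y → . ; C], [Y' → . Y] }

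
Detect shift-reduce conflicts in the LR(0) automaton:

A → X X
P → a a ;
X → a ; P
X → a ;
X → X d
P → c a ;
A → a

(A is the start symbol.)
A shift-reduce conflict occurs when an LR(0) state has both:
  - a complete (reduce) item [A → α .] (dot at the end), and
  - a shift item [B → β . c γ] (dot before a terminal).

Augment with A' → A and build the canonical LR(0) collection (I0 = CLOSURE({[A' → . A]}), then GOTO on every symbol after a dot until no new states appear). It has 15 states:
  I0: { [A → . X X], [A → . a], [A' → . A], [X → . X d], [X → . a ; P], [X → . a ;] }  — shift
  I1: { [A' → A .] }  — accept
  I2: { [A → X . X], [X → . X d], [X → . a ; P], [X → . a ;], [X → X . d] }  — shift
  I3: { [A → a .], [X → a . ; P], [X → a . ;] }  — shift, reduce
  I4: { [P → . a a ;], [P → . c a ;], [X → a ; . P], [X → a ; .] }  — shift, reduce
  I5: { [X → a ; P .] }  — reduce
  I6: { [P → a . a ;] }  — shift
  I7: { [P → c . a ;] }  — shift
  I8: { [P → c a . ;] }  — shift
  I9: { [P → c a ; .] }  — reduce
  I10: { [P → a a . ;] }  — shift
  I11: { [P → a a ; .] }  — reduce
  I12: { [A → X X .], [X → X . d] }  — shift, reduce
  I13: { [X → a . ; P], [X → a . ;] }  — shift
  I14: { [X → X d .] }  — reduce

I3 contains reduce item [A → a .] and shift items [X → a . ;], [X → a . ; P] — shift-reduce conflict.
I4 contains reduce item [X → a ; .] and shift items [P → . a a ;], [P → . c a ;] — shift-reduce conflict.
I12 contains reduce item [A → X X .] and shift item [X → X . d] — shift-reduce conflict.

Answer: Yes — I3: [A → a .] vs [X → a . ;]; I4: [X → a ; .] vs [P → . a a ;]; I12: [A → X X .] vs [X → X . d]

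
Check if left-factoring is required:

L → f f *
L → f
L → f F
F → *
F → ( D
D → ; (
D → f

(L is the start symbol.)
Yes, L has productions with common prefix 'f'

Left-factoring is needed when two productions for the same non-terminal
share a common prefix on the right-hand side.

Productions for L:
  L → f f *
  L → f
  L → f F
Productions for F:
  F → *
  F → ( D
Productions for D:
  D → ; (
  D → f

Found common prefix 'f' in productions for L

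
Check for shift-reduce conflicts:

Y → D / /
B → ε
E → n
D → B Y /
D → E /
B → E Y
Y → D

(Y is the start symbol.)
Yes — I0: [B → .] vs [E → . n]; I1: [B → .] vs [E → . n]; I2: [Y → D .] vs [Y → D . / /]; I3: [B → .] vs [D → E . /]

A shift-reduce conflict occurs when an LR(0) state has both:
  - a complete (reduce) item [A → α .] (dot at the end), and
  - a shift item [B → β . c γ] (dot before a terminal).

Augment with Y' → Y and build the canonical LR(0) collection (I0 = CLOSURE({[Y' → . Y]}), then GOTO on every symbol after a dot until no new states appear). It has 12 states:
  I0: { [B → . E Y], [B → .], [D → . B Y /], [D → . E /], [E → . n], [Y → . D / /], [Y → . D], [Y' → . Y] }  — shift, reduce
  I1: { [B → . E Y], [B → .], [D → . B Y /], [D → . E /], [D → B . Y /], [E → . n], [Y → . D / /], [Y → . D] }  — shift, reduce
  I2: { [Y → D . / /], [Y → D .] }  — shift, reduce
  I3: { [B → . E Y], [B → .], [B → E . Y], [D → . B Y /], [D → . E /], [D → E . /], [E → . n], [Y → . D / /], [Y → . D] }  — shift, reduce
  I4: { [Y' → Y .] }  — accept
  I5: { [E → n .] }  — reduce
  I6: { [D → E / .] }  — reduce
  I7: { [B → E Y .] }  — reduce
  I8: { [Y → D / . /] }  — shift
  I9: { [Y → D / / .] }  — reduce
  I10: { [D → B Y . /] }  — shift
  I11: { [D → B Y / .] }  — reduce

I0 contains reduce item [B → .] and shift item [E → . n] — shift-reduce conflict.
I1 contains reduce item [B → .] and shift item [E → . n] — shift-reduce conflict.
I2 contains reduce item [Y → D .] and shift item [Y → D . / /] — shift-reduce conflict.
I3 contains reduce item [B → .] and shift items [D → E . /], [E → . n] — shift-reduce conflict.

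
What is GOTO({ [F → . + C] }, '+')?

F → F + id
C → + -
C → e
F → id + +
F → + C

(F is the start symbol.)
{ [C → . + -], [C → . e], [F → + . C] }

GOTO(I, '+') = CLOSURE({ [A → αX.β] : [A → α.Xβ] ∈ I, X = '+' })

Items with dot before '+', with the dot advanced:
  [F → . + C] → [F → + . C]
Closure of the advanced items:
  [F → + . C] has the dot before C: add [C → . + -], [C → . e]

GOTO = { [C → . + -], [C → . e], [F → + . C] }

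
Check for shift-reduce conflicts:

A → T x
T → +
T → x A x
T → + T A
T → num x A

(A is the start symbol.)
Yes — I1: [T → + .] vs [T → . +]

Augment with A' → A and build the canonical LR(0) collection (I0 = CLOSURE({[A' → . A]}), then GOTO on every symbol after a dot until no new states appear). It has 13 states:
  I0: { [A → . T x], [A' → . A], [T → . + T A], [T → . +], [T → . num x A], [T → . x A x] }  — shift
  I1: { [T → + . T A], [T → + .], [T → . + T A], [T → . +], [T → . num x A], [T → . x A x] }  — shift, reduce
  I2: { [A' → A .] }  — accept
  I3: { [A → T . x] }  — shift
  I4: { [T → num . x A] }  — shift
  I5: { [A → . T x], [T → . + T A], [T → . +], [T → . num x A], [T → . x A x], [T → x . A x] }  — shift
  I6: { [T → x A . x] }  — shift
  I7: { [T → x A x .] }  — reduce
  I8: { [A → . T x], [T → . + T A], [T → . +], [T → . num x A], [T → . x A x], [T → num x . A] }  — shift
  I9: { [T → num x A .] }  — reduce
  I10: { [A → T x .] }  — reduce
  I11: { [A → . T x], [T → + T . A], [T → . + T A], [T → . +], [T → . num x A], [T → . x A x] }  — shift
  I12: { [T → + T A .] }  — reduce

I1 contains reduce item [T → + .] and shift items [T → . +], [T → . + T A], [T → . num x A], [T → . x A x] — shift-reduce conflict.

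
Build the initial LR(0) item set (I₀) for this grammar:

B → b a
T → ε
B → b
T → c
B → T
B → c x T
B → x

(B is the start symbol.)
First, augment the grammar with B' → B
I₀ = CLOSURE({ [B' → . B] }):
  [B' → . B] has the dot before B: add [B → . b a], [B → . b], [B → . T], [B → . c x T], [B → . x]
  [B → . T] has the dot before T: add [T → .], [T → . c]
No further items can be added.

I₀ = { [B → . T], [B → . b a], [B → . b], [B → . c x T], [B → . x], [B' → . B], [T → . c], [T → .] }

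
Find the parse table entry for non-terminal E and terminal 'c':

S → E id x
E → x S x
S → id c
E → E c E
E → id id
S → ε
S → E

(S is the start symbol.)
Empty (error entry)

To find M[E, 'c'], we find productions for E where 'c' is in the predict set (PREDICT(N → α) = (FIRST(α) \ {ε}) ∪ (FOLLOW(N) if α ⇒* ε)).

Relevant sets:
  FIRST(E) = { 'id', 'x' }

E → x S x: PREDICT = { 'x' }
E → E c E: PREDICT = { 'id', 'x' }
E → id id: PREDICT = { 'id' }

M[E, 'c'] is empty (no production applies)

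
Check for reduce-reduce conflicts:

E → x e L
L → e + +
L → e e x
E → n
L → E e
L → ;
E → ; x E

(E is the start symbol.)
A reduce-reduce conflict occurs when an LR(0) state has two complete items [A → α .] and [B → β .] — both call for a reduction, and with no lookahead the parser cannot choose between them.

Augment with E' → E and build the canonical LR(0) collection (I0 = CLOSURE({[E' → . E]}), then GOTO on every symbol after a dot until no new states appear). It has 17 states:
  I0: { [E → . ; x E], [E → . n], [E → . x e L], [E' → . E] }  — shift
  I1: { [E → ; . x E] }  — shift
  I2: { [E' → E .] }  — accept
  I3: { [E → n .] }  — reduce
  I4: { [E → x . e L] }  — shift
  I5: { [E → . ; x E], [E → . n], [E → . x e L], [E → x e . L], [L → . ;], [L → . E e], [L → . e + +], [L → . e e x] }  — shift
  I6: { [E → ; . x E], [L → ; .] }  — shift, reduce
  I7: { [L → E . e] }  — shift
  I8: { [E → x e L .] }  — reduce
  I9: { [L → e . + +], [L → e . e x] }  — shift
  I10: { [L → e + . +] }  — shift
  I11: { [L → e e . x] }  — shift
  I12: { [L → e e x .] }  — reduce
  I13: { [L → e + + .] }  — reduce
  I14: { [L → E e .] }  — reduce
  I15: { [E → . ; x E], [E → . n], [E → . x e L], [E → ; x . E] }  — shift
  I16: { [E → ; x E .] }  — reduce

No state contains more than one complete item.

Answer: No reduce-reduce conflicts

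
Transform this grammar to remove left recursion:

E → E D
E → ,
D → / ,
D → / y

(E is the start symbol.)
E → , E'
E' → D E'
E' → ε
D → / ,
D → / y

E is directly left-recursive. The standard transformation for
  A → A α₁ | ... | A α_m | β₁ | ... | β_n
is
  A  → β₁ A' | ... | β_n A'
  A' → α₁ A' | ... | α_m A' | ε

E → , becomes E → , E'
E → E D becomes E' → D E'
Add E' → ε

Productions for other non-terminals are unchanged:
  D → / ,
  D → / y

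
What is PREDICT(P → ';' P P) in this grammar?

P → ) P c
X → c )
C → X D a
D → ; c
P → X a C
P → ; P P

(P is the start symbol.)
{ ';' }

PREDICT(P → ';' P P) = (FIRST(RHS) \ {ε}) ∪ (FOLLOW(P) if ε ∈ FIRST(RHS), i.e. RHS ⇒* ε)
FIRST(';' P P) = { ';' }
ε ∉ FIRST(';' P P), so FOLLOW(P) is not added.
PREDICT(P → ';' P P) = { ';' }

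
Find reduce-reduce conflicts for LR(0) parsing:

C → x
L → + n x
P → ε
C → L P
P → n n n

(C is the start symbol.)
No reduce-reduce conflicts

Augment with C' → C and build the canonical LR(0) collection (I0 = CLOSURE({[C' → . C]}), then GOTO on every symbol after a dot until no new states appear). It has 11 states:
  I0: { [C → . L P], [C → . x], [C' → . C], [L → . + n x] }  — shift
  I1: { [L → + . n x] }  — shift
  I2: { [C' → C .] }  — accept
  I3: { [C → L . P], [P → . n n n], [P → .] }  — shift, reduce
  I4: { [C → x .] }  — reduce
  I5: { [C → L P .] }  — reduce
  I6: { [P → n . n n] }  — shift
  I7: { [P → n n . n] }  — shift
  I8: { [P → n n n .] }  — reduce
  I9: { [L → + n . x] }  — shift
  I10: { [L → + n x .] }  — reduce

No state contains more than one complete item.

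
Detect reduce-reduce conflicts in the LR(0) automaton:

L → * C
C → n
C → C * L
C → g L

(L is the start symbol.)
A reduce-reduce conflict occurs when an LR(0) state has two complete items [A → α .] and [B → β .] — both call for a reduction, and with no lookahead the parser cannot choose between them.

Augment with L' → L and build the canonical LR(0) collection (I0 = CLOSURE({[L' → . L]}), then GOTO on every symbol after a dot until no new states appear). It has 9 states:
  I0: { [L → . * C], [L' → . L] }  — shift
  I1: { [C → . C * L], [C → . g L], [C → . n], [L → * . C] }  — shift
  I2: { [L' → L .] }  — accept
  I3: { [C → C . * L], [L → * C .] }  — shift, reduce
  I4: { [C → g . L], [L → . * C] }  — shift
  I5: { [C → n .] }  — reduce
  I6: { [C → g L .] }  — reduce
  I7: { [C → C * . L], [L → . * C] }  — shift
  I8: { [C → C * L .] }  — reduce

No state contains more than one complete item.

Answer: No reduce-reduce conflicts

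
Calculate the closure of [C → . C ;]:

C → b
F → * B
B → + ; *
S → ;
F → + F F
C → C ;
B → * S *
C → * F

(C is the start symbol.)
Start with: [C → . C ;]
  [C → . C ;] has the dot before C: add [C → . b], [C → . * F]
No further items can be added.

CLOSURE = { [C → . * F], [C → . C ;], [C → . b] }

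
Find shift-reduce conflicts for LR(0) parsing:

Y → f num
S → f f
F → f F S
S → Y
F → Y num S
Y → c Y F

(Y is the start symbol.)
A shift-reduce conflict occurs when an LR(0) state has both:
  - a complete (reduce) item [A → α .] (dot at the end), and
  - a shift item [B → β . c γ] (dot before a terminal).

Augment with Y' → Y and build the canonical LR(0) collection (I0 = CLOSURE({[Y' → . Y]}), then GOTO on every symbol after a dot until no new states appear). It has 16 states:
  I0: { [Y → . c Y F], [Y → . f num], [Y' → . Y] }  — shift
  I1: { [Y' → Y .] }  — accept
  I2: { [Y → . c Y F], [Y → . f num], [Y → c . Y F] }  — shift
  I3: { [Y → f . num] }  — shift
  I4: { [Y → f num .] }  — reduce
  I5: { [F → . Y num S], [F → . f F S], [Y → . c Y F], [Y → . f num], [Y → c Y . F] }  — shift
  I6: { [Y → c Y F .] }  — reduce
  I7: { [F → Y . num S] }  — shift
  I8: { [F → . Y num S], [F → . f F S], [F → f . F S], [Y → . c Y F], [Y → . f num], [Y → f . num] }  — shift
  I9: { [F → f F . S], [S → . Y], [S → . f f], [Y → . c Y F], [Y → . f num] }  — shift
  I10: { [F → f F S .] }  — reduce
  I11: { [S → Y .] }  — reduce
  I12: { [S → f . f], [Y → f . num] }  — shift
  I13: { [S → f f .] }  — reduce
  I14: { [F → Y num . S], [S → . Y], [S → . f f], [Y → . c Y F], [Y → . f num] }  — shift
  I15: { [F → Y num S .] }  — reduce

No state contains both a complete item and a shift item.

Answer: No shift-reduce conflicts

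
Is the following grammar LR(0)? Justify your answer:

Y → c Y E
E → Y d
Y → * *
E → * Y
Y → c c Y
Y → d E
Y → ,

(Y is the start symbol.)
A grammar is LR(0) if no state in the canonical LR(0) collection has:
  - both a shift item (dot before a terminal) and a complete item (shift-reduce conflict), or
  - two or more complete items (reduce-reduce conflict; the accept item [Y' → Y .] counts as a complete item here).

Augment with Y' → Y and build the canonical LR(0) collection (I0 = CLOSURE({[Y' → . Y]}), then GOTO on every symbol after a dot until no new states appear). It has 17 states:
  I0: { [Y → . * *], [Y → . ,], [Y → . c Y E], [Y → . c c Y], [Y → . d E], [Y' → . Y] }  — shift
  I1: { [Y → * . *] }  — shift
  I2: { [Y → , .] }  — reduce
  I3: { [Y' → Y .] }  — accept
  I4: { [Y → . * *], [Y → . ,], [Y → . c Y E], [Y → . c c Y], [Y → . d E], [Y → c . Y E], [Y → c . c Y] }  — shift
  I5: { [E → . * Y], [E → . Y d], [Y → . * *], [Y → . ,], [Y → . c Y E], [Y → . c c Y], [Y → . d E], [Y → d . E] }  — shift
  I6: { [E → * . Y], [Y → * . *], [Y → . * *], [Y → . ,], [Y → . c Y E], [Y → . c c Y], [Y → . d E] }  — shift
  I7: { [Y → d E .] }  — reduce
  I8: { [E → Y . d] }  — shift
  I9: { [E → Y d .] }  — reduce
  I10: { [Y → * * .], [Y → * . *] }  — shift, reduce
  I11: { [E → * Y .] }  — reduce
  I12: { [Y → * * .] }  — reduce
  I13: { [E → . * Y], [E → . Y d], [Y → . * *], [Y → . ,], [Y → . c Y E], [Y → . c c Y], [Y → . d E], [Y → c Y . E] }  — shift
  I14: { [Y → . * *], [Y → . ,], [Y → . c Y E], [Y → . c c Y], [Y → . d E], [Y → c . Y E], [Y → c . c Y], [Y → c c . Y] }  — shift
  I15: { [E → . * Y], [E → . Y d], [Y → . * *], [Y → . ,], [Y → . c Y E], [Y → . c c Y], [Y → . d E], [Y → c Y . E], [Y → c c Y .] }  — shift, reduce
  I16: { [Y → c Y E .] }  — reduce

Conflict in state I10:
  Shift-reduce conflict between [Y → * * .] and [Y → * . *]
So the grammar is NOT LR(0).

Answer: No. Shift-reduce conflict between [Y → * * .] and [Y → * . *]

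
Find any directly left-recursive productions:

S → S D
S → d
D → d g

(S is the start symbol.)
Direct left recursion occurs when N → N α for some non-terminal N (the right-hand side begins with the left-hand side itself).

S → S D: LEFT RECURSIVE (starts with S)
S → d: starts with d
D → d g: starts with d

The grammar has direct left recursion on: S.

Answer: Yes, S is left-recursive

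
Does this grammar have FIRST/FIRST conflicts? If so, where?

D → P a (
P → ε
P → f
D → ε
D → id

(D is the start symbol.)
FIRST sets of the non-terminals at (or reachable through a nullable prefix from) the front of some alternative:
  FIRST(P) = { 'f', ε }

Productions for D:
  D → P a (: FIRST = { 'a', 'f' }
  D → ε: FIRST = { ε }
  D → id: FIRST = { 'id' }
Productions for P:
  P → ε: FIRST = { ε }
  P → f: FIRST = { 'f' }

All alternatives of each non-terminal have pairwise disjoint FIRST sets.

Answer: No FIRST/FIRST conflicts.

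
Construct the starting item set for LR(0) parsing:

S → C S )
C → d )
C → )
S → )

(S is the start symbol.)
{ [C → . )], [C → . d )], [S → . )], [S → . C S )], [S' → . S] }

First, augment the grammar with S' → S
I₀ = CLOSURE({ [S' → . S] }):
  [S' → . S] has the dot before S: add [S → . C S )], [S → . )]
  [S → . C S )] has the dot before C: add [C → . d )], [C → . )]
No further items can be added.

I₀ = { [C → . )], [C → . d )], [S → . )], [S → . C S )], [S' → . S] }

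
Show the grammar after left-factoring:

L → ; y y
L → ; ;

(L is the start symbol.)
L → ; L'
L' → y y
L' → ;

Left-factoring transforms A → αβ₁ | αβ₂ into A → αA' and A' → β₁ | β₂
(α is the longest common prefix among the alternatives). Repeat until
no nonterminal has two alternatives with a common prefix.

Round 1: L has alternatives sharing prefix ';'. Introduce L': L → ; L'
  Add: L' → y y
  Add: L' → ;

No remaining common prefixes — done.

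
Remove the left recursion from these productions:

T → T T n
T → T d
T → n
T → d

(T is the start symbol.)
T is directly left-recursive. The standard transformation for
  A → A α₁ | ... | A α_m | β₁ | ... | β_n
is
  A  → β₁ A' | ... | β_n A'
  A' → α₁ A' | ... | α_m A' | ε

T → n becomes T → n T'
T → d becomes T → d T'
T → T T n becomes T' → T n T'
T → T d becomes T' → d T'
Add T' → ε

Resulting grammar:
T → n T'
T → d T'
T' → T n T'
T' → d T'
T' → ε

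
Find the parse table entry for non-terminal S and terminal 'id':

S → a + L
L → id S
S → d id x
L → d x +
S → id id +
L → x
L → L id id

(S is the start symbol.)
To find M[S, 'id'], we find productions for S where 'id' is in the predict set (PREDICT(N → α) = (FIRST(α) \ {ε}) ∪ (FOLLOW(N) if α ⇒* ε)).

S → a + L: PREDICT = { 'a' }
S → d id x: PREDICT = { 'd' }
S → id id +: PREDICT = { 'id' }
  'id' is in predict set, so this production goes in M[S, 'id']

M[S, 'id'] = S → id id +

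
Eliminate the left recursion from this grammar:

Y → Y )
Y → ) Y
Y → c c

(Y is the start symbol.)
Y is directly left-recursive. The standard transformation for
  A → A α₁ | ... | A α_m | β₁ | ... | β_n
is
  A  → β₁ A' | ... | β_n A'
  A' → α₁ A' | ... | α_m A' | ε

Y → ) Y becomes Y → ) Y Y'
Y → c c becomes Y → c c Y'
Y → Y ) becomes Y' → ) Y'
Add Y' → ε

Resulting grammar:
Y → ) Y Y'
Y → c c Y'
Y' → ) Y'
Y' → ε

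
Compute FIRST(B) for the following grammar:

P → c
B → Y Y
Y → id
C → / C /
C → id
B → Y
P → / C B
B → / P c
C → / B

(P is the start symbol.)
{ '/', 'id' }

FIRST sets of the other non-terminals involved (by the same procedure, iterated to a fixed point):
  FIRST(Y) = { 'id' }

From B → Y Y:
  - Y is a non-terminal: add FIRST(Y) \ {ε} = { 'id' }
    Y is not nullable, so stop
From B → Y:
  - Y is a non-terminal: add FIRST(Y) \ {ε} = { 'id' }
    Y is not nullable, so stop
From B → / P c:
  - '/' is a terminal: add '/' and stop

Collecting: FIRST(B) = { '/', 'id' }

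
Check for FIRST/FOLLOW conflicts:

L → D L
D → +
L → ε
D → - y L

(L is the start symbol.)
A FIRST/FOLLOW conflict occurs when a non-terminal N has a nullable alternative N → β (β ⇒* ε) and another alternative N → α with FIRST(α) ∩ FOLLOW(N) ≠ ∅: on such a lookahead the parser cannot decide between expanding α and letting N vanish via β.

Nullable non-terminals: L.
FIRST sets used below: FIRST(D) = { '+', '-' }

L: nullable alternative(s) L → ε; FOLLOW(L) = { $, '+', '-' }
  L → D L: FIRST \ {ε} = { '+', '-' } — overlaps FOLLOW(L) on { '+', '-' }: CONFLICT
  L → ε: FIRST \ {ε} = { } — this is the only nullable alternative, skip

D has no nullable alternative, so no FIRST/FOLLOW check is needed there.

So the grammar has 1 FIRST/FOLLOW conflict (marked CONFLICT above).

Answer: Yes. L → D L with FOLLOW(L) on { '+', '-' }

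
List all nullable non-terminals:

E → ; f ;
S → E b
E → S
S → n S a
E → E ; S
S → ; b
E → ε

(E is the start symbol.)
A non-terminal is nullable if it can derive ε (the empty string): either it has an ε-production, or it has a production whose right-hand side consists entirely of nullable non-terminals.

ε-productions: E → ε
So E is immediately nullable.
No further non-terminal can be added: every production for the remaining non-terminals contains a terminal or a non-nullable non-terminal.
Nullable = { 'E' }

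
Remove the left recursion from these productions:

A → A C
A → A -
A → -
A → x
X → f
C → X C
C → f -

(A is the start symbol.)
A is directly left-recursive. The standard transformation for
  A → A α₁ | ... | A α_m | β₁ | ... | β_n
is
  A  → β₁ A' | ... | β_n A'
  A' → α₁ A' | ... | α_m A' | ε

A → - becomes A → - A'
A → x becomes A → x A'
A → A C becomes A' → C A'
A → A - becomes A' → - A'
Add A' → ε

Productions for other non-terminals are unchanged:
  X → f
  C → X C
  C → f -

Resulting grammar:
A → - A'
A → x A'
A' → C A'
A' → - A'
A' → ε
X → f
C → X C
C → f -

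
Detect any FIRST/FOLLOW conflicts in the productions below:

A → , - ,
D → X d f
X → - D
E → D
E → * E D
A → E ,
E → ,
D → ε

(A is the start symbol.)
A FIRST/FOLLOW conflict occurs when a non-terminal N has a nullable alternative N → β (β ⇒* ε) and another alternative N → α with FIRST(α) ∩ FOLLOW(N) ≠ ∅: on such a lookahead the parser cannot decide between expanding α and letting N vanish via β.

Nullable non-terminals: D, E.
FIRST sets used below: FIRST(X) = { '-' }, FIRST(D) = { '-', ε }

D: nullable alternative(s) D → ε; FOLLOW(D) = { ',', '-', 'd' }
  D → X d f: FIRST \ {ε} = { '-' } — overlaps FOLLOW(D) on { '-' }: CONFLICT
  D → ε: FIRST \ {ε} = { } — this is the only nullable alternative, skip

E: nullable alternative(s) E → D; FOLLOW(E) = { ',', '-' }
  E → D: FIRST \ {ε} = { '-' } — this is the only nullable alternative, skip
  E → * E D: FIRST \ {ε} = { '*' } — disjoint from FOLLOW(E)
  E → ,: FIRST \ {ε} = { ',' } — overlaps FOLLOW(E) on { ',' }: CONFLICT

A, X have no nullable alternative, so no FIRST/FOLLOW check is needed there.

So the grammar has 2 FIRST/FOLLOW conflicts (marked CONFLICT above).

Answer: Yes. D → X d f with FOLLOW(D) on { '-' }; E → ',' with FOLLOW(E) on { ',' }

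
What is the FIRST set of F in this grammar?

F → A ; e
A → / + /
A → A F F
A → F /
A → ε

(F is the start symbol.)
FIRST sets of the other non-terminals involved (by the same procedure, iterated to a fixed point):
  FIRST(A) = { '/', ';', ε }

From F → A ; e:
  - A is a non-terminal: add FIRST(A) \ {ε} = { '/', ';' }
    A is nullable, so continue to the next symbol
  - ';' is a terminal: add ';' and stop

Collecting: FIRST(F) = { '/', ';' }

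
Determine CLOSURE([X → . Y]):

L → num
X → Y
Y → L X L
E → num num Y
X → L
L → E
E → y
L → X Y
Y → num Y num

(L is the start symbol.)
{ [E → . num num Y], [E → . y], [L → . E], [L → . X Y], [L → . num], [X → . L], [X → . Y], [Y → . L X L], [Y → . num Y num] }

To compute CLOSURE, for each item [A → α.Bβ] where B is a non-terminal, add [B → .γ] for all productions B → γ; repeat for the newly added items until nothing changes.

Start with: [X → . Y]
  [X → . Y] has the dot before Y: add [Y → . L X L], [Y → . num Y num]
  [Y → . L X L] has the dot before L: add [L → . num], [L → . E], [L → . X Y]
  [L → . E] has the dot before E: add [E → . num num Y], [E → . y]
  [L → . X Y] has the dot before X: add [X → . L]
No further items can be added.

CLOSURE = { [E → . num num Y], [E → . y], [L → . E], [L → . X Y], [L → . num], [X → . L], [X → . Y], [Y → . L X L], [Y → . num Y num] }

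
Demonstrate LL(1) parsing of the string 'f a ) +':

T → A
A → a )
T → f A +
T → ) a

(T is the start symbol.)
LL(1) parsing maintains a stack (initially the start symbol over $) and the input. At each step: if the stack top is a terminal, match it against the current input token; if it is a non-terminal N, replace it with the RHS of M[N, lookahead] (the unique production whose predict set contains the lookahead).

Stack is shown with the top on the left.

Stack    Input      Action
--------------------------
T $      f a ) + $  output T → f A +
f A + $  f a ) + $  match 'f'
A + $    a ) + $    output A → a )
a ) + $  a ) + $    match 'a'
) + $    ) + $      match ')'
+ $      + $        match '+'
$        $          accept

The string is accepted.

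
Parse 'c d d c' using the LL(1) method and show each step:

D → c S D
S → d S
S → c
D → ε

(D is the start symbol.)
Stack is shown with the top on the left.

Stack    Input      Action
--------------------------
D $      c d d c $  output D → c S D
c S D $  c d d c $  match 'c'
S D $    d d c $    output S → d S
d S D $  d d c $    match 'd'
S D $    d c $      output S → d S
d S D $  d c $      match 'd'
S D $    c $        output S → c
c D $    c $        match 'c'
D $      $          output D → ε
$        $          accept

The string is accepted.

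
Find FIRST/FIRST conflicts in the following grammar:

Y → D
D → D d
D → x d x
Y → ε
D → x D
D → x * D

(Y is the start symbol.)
A FIRST/FIRST conflict occurs when two productions N → α and N → β for the same non-terminal have FIRST(α) ∩ FIRST(β) ≠ ∅ (with ε ∈ FIRST of a nullable right-hand side, so two nullable alternatives also conflict).

FIRST sets of the non-terminals at (or reachable through a nullable prefix from) the front of some alternative:
  FIRST(D) = { 'x' }

Productions for Y:
  Y → D: FIRST = { 'x' }
  Y → ε: FIRST = { ε }
Productions for D:
  D → D d: FIRST = { 'x' }
  D → x d x: FIRST = { 'x' }
  D → x D: FIRST = { 'x' }
  D → x * D: FIRST = { 'x' }

Conflict for D: D → D d and D → x d x
  Overlap: { 'x' }
Conflict for D: D → D d and D → x D
  Overlap: { 'x' }
Conflict for D: D → D d and D → x * D
  Overlap: { 'x' }
Conflict for D: D → x d x and D → x D
  Overlap: { 'x' }
Conflict for D: D → x d x and D → x * D
  Overlap: { 'x' }
Conflict for D: D → x D and D → x * D
  Overlap: { 'x' }

Answer: Yes. D → D d / D → x d x on { 'x' }; D → D d / D → x D on { 'x' }; D → D d / D → x '*' D on { 'x' }; D → x d x / D → x D on { 'x' }; D → x d x / D → x '*' D on { 'x' }; D → x D / D → x '*' D on { 'x' }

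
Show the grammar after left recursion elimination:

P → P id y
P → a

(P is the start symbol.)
P → a P'
P' → id y P'
P' → ε

P is directly left-recursive. The standard transformation for
  A → A α₁ | ... | A α_m | β₁ | ... | β_n
is
  A  → β₁ A' | ... | β_n A'
  A' → α₁ A' | ... | α_m A' | ε

P → a becomes P → a P'
P → P id y becomes P' → id y P'
Add P' → ε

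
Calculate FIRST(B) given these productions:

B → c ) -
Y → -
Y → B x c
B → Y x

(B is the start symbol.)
To compute FIRST(B), examine every production with B on the left-hand side, reading each right-hand side left to right until a non-nullable symbol is reached.

FIRST sets of the other non-terminals involved (by the same procedure, iterated to a fixed point):
  FIRST(Y) = { '-', 'c' }

From B → c ) -:
  - c is a terminal: add 'c' and stop
From B → Y x:
  - Y is a non-terminal: add FIRST(Y) \ {ε} = { '-', 'c' }
    Y is not nullable, so stop

Collecting: FIRST(B) = { '-', 'c' }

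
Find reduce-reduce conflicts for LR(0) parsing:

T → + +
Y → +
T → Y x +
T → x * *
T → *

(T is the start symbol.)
No reduce-reduce conflicts

A reduce-reduce conflict occurs when an LR(0) state has two complete items [A → α .] and [B → β .] — both call for a reduction, and with no lookahead the parser cannot choose between them.

Augment with T' → T and build the canonical LR(0) collection (I0 = CLOSURE({[T' → . T]}), then GOTO on every symbol after a dot until no new states appear). It has 11 states:
  I0: { [T → . *], [T → . + +], [T → . Y x +], [T → . x * *], [T' → . T], [Y → . +] }  — shift
  I1: { [T → * .] }  — reduce
  I2: { [T → + . +], [Y → + .] }  — shift, reduce
  I3: { [T' → T .] }  — accept
  I4: { [T → Y . x +] }  — shift
  I5: { [T → x . * *] }  — shift
  I6: { [T → x * . *] }  — shift
  I7: { [T → x * * .] }  — reduce
  I8: { [T → Y x . +] }  — shift
  I9: { [T → Y x + .] }  — reduce
  I10: { [T → + + .] }  — reduce

No state contains more than one complete item.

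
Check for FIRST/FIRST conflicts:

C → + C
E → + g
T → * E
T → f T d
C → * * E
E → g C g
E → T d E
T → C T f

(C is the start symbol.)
Yes. E → '+' g / E → T d E on { '+' }; T → '*' E / T → C T f on { '*' }

FIRST sets of the non-terminals at (or reachable through a nullable prefix from) the front of some alternative:
  FIRST(T) = { '*', '+', 'f' }
  FIRST(C) = { '*', '+' }

Productions for C:
  C → + C: FIRST = { '+' }
  C → * * E: FIRST = { '*' }
Productions for E:
  E → + g: FIRST = { '+' }
  E → g C g: FIRST = { 'g' }
  E → T d E: FIRST = { '*', '+', 'f' }
Productions for T:
  T → * E: FIRST = { '*' }
  T → f T d: FIRST = { 'f' }
  T → C T f: FIRST = { '*', '+' }

Conflict for E: E → + g and E → T d E
  Overlap: { '+' }
Conflict for T: T → * E and T → C T f
  Overlap: { '*' }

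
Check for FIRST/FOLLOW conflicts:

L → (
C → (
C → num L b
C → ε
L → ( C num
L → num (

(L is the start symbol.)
Yes. C → num L b with FOLLOW(C) on { 'num' }

Nullable non-terminals: C.

C: nullable alternative(s) C → ε; FOLLOW(C) = { 'num' }
  C → (: FIRST \ {ε} = { '(' } — disjoint from FOLLOW(C)
  C → num L b: FIRST \ {ε} = { 'num' } — overlaps FOLLOW(C) on { 'num' }: CONFLICT
  C → ε: FIRST \ {ε} = { } — this is the only nullable alternative, skip

L has no nullable alternative, so no FIRST/FOLLOW check is needed there.

So the grammar has 1 FIRST/FOLLOW conflict (marked CONFLICT above).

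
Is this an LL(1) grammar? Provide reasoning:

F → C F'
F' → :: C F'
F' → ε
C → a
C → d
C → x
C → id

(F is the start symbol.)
Yes, the grammar is LL(1).

A grammar is LL(1) if for each non-terminal N with multiple productions, the predict sets of those productions are pairwise disjoint, where PREDICT(N → α) = (FIRST(α) \ {ε}) ∪ (FOLLOW(N) if α ⇒* ε).

Relevant sets:
  FOLLOW(F') = { $ }

For F':
  PREDICT(F' → :: C F') = { '::' }
  PREDICT(F' → ε) = { $ }
For C:
  PREDICT(C → a) = { 'a' }
  PREDICT(C → d) = { 'd' }
  PREDICT(C → x) = { 'x' }
  PREDICT(C → id) = { 'id' }
F has a single production, so nothing to check there.

All predict sets are disjoint. The grammar IS LL(1).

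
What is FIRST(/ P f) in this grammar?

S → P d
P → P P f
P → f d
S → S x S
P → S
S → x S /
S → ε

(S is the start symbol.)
{ '/' }

To compute FIRST(/ P f), process the symbols left to right:
Symbol / is a terminal. Add '/' and stop.
FIRST(/ P f) = { '/' }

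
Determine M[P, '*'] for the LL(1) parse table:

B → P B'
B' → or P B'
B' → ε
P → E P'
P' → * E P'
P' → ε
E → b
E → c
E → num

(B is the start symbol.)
Empty (error entry)

To find M[P, '*'], we find productions for P where '*' is in the predict set (PREDICT(N → α) = (FIRST(α) \ {ε}) ∪ (FOLLOW(N) if α ⇒* ε)).

Relevant sets:
  FIRST(E) = { 'b', 'c', 'num' }

P → E P': PREDICT = { 'b', 'c', 'num' }

M[P, '*'] is empty (no production applies)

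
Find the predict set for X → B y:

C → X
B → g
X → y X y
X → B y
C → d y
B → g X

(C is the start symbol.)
{ 'g' }

PREDICT(X → B y) = (FIRST(RHS) \ {ε}) ∪ (FOLLOW(X) if ε ∈ FIRST(RHS), i.e. RHS ⇒* ε)
FIRST(B) = { 'g' }
FIRST(B y) = { 'g' }
ε ∉ FIRST(B y), so FOLLOW(X) is not added.
PREDICT(X → B y) = { 'g' }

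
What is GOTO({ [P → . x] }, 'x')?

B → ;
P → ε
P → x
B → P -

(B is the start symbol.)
GOTO(I, 'x') = CLOSURE({ [A → αX.β] : [A → α.Xβ] ∈ I, X = 'x' })

Items with dot before 'x', with the dot advanced:
  [P → . x] → [P → x .]
Closure adds nothing (no advanced item has the dot before a non-terminal).

GOTO = { [P → x .] }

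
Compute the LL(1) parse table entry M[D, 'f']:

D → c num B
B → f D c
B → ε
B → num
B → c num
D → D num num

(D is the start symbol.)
To find M[D, 'f'], we find productions for D where 'f' is in the predict set (PREDICT(N → α) = (FIRST(α) \ {ε}) ∪ (FOLLOW(N) if α ⇒* ε)).

Relevant sets:
  FIRST(D) = { 'c' }

D → c num B: PREDICT = { 'c' }
D → D num num: PREDICT = { 'c' }

M[D, 'f'] is empty (no production applies)

Answer: Empty (error entry)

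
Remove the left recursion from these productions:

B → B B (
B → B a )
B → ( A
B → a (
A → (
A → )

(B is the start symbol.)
B is directly left-recursive. The standard transformation for
  A → A α₁ | ... | A α_m | β₁ | ... | β_n
is
  A  → β₁ A' | ... | β_n A'
  A' → α₁ A' | ... | α_m A' | ε

B → ( A becomes B → ( A B'
B → a ( becomes B → a ( B'
B → B B ( becomes B' → B ( B'
B → B a ) becomes B' → a ) B'
Add B' → ε

Productions for other non-terminals are unchanged:
  A → (
  A → )

Resulting grammar:
B → ( A B'
B → a ( B'
B' → B ( B'
B' → a ) B'
B' → ε
A → (
A → )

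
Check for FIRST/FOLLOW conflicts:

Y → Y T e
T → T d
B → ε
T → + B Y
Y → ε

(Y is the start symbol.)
A FIRST/FOLLOW conflict occurs when a non-terminal N has a nullable alternative N → β (β ⇒* ε) and another alternative N → α with FIRST(α) ∩ FOLLOW(N) ≠ ∅: on such a lookahead the parser cannot decide between expanding α and letting N vanish via β.

Nullable non-terminals: B, Y.
FIRST sets used below: FIRST(Y) = { '+', ε }, FIRST(T) = { '+' }
B has a nullable alternative but only one production, so nothing to check.

Y: nullable alternative(s) Y → ε; FOLLOW(Y) = { $, '+', 'd', 'e' }
  Y → Y T e: FIRST \ {ε} = { '+' } — overlaps FOLLOW(Y) on { '+' }: CONFLICT
  Y → ε: FIRST \ {ε} = { } — this is the only nullable alternative, skip

T has no nullable alternative, so no FIRST/FOLLOW check is needed there.

So the grammar has 1 FIRST/FOLLOW conflict (marked CONFLICT above).

Answer: Yes. Y → Y T e with FOLLOW(Y) on { '+' }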